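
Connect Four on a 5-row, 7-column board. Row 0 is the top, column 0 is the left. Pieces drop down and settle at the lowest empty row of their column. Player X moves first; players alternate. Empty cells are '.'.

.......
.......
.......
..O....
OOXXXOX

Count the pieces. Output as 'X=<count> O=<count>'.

X=4 O=4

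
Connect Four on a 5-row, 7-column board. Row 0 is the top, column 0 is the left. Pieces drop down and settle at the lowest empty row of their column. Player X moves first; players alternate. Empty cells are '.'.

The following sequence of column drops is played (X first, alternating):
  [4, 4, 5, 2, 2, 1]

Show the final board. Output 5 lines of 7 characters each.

Move 1: X drops in col 4, lands at row 4
Move 2: O drops in col 4, lands at row 3
Move 3: X drops in col 5, lands at row 4
Move 4: O drops in col 2, lands at row 4
Move 5: X drops in col 2, lands at row 3
Move 6: O drops in col 1, lands at row 4

Answer: .......
.......
.......
..X.O..
.OO.XX.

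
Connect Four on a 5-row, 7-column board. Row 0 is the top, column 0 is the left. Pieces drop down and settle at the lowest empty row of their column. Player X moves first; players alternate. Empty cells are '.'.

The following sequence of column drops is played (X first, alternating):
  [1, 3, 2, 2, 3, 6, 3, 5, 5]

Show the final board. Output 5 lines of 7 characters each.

Move 1: X drops in col 1, lands at row 4
Move 2: O drops in col 3, lands at row 4
Move 3: X drops in col 2, lands at row 4
Move 4: O drops in col 2, lands at row 3
Move 5: X drops in col 3, lands at row 3
Move 6: O drops in col 6, lands at row 4
Move 7: X drops in col 3, lands at row 2
Move 8: O drops in col 5, lands at row 4
Move 9: X drops in col 5, lands at row 3

Answer: .......
.......
...X...
..OX.X.
.XXO.OO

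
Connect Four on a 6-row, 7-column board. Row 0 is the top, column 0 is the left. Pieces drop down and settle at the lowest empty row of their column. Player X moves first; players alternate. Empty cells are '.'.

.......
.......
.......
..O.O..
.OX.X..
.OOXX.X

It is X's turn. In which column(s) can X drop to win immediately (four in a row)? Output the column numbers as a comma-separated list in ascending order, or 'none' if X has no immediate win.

Answer: 5

Derivation:
col 0: drop X → no win
col 1: drop X → no win
col 2: drop X → no win
col 3: drop X → no win
col 4: drop X → no win
col 5: drop X → WIN!
col 6: drop X → no win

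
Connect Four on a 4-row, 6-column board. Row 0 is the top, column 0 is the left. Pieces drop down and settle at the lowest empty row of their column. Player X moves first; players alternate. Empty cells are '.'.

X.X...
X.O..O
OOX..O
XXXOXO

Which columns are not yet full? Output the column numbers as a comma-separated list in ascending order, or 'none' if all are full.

col 0: top cell = 'X' → FULL
col 1: top cell = '.' → open
col 2: top cell = 'X' → FULL
col 3: top cell = '.' → open
col 4: top cell = '.' → open
col 5: top cell = '.' → open

Answer: 1,3,4,5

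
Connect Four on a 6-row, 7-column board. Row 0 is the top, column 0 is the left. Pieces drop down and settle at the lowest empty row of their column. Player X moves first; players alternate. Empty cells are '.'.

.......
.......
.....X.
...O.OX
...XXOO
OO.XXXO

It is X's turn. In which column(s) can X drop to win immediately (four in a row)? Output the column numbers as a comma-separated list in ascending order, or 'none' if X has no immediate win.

col 0: drop X → no win
col 1: drop X → no win
col 2: drop X → WIN!
col 3: drop X → no win
col 4: drop X → no win
col 5: drop X → no win
col 6: drop X → no win

Answer: 2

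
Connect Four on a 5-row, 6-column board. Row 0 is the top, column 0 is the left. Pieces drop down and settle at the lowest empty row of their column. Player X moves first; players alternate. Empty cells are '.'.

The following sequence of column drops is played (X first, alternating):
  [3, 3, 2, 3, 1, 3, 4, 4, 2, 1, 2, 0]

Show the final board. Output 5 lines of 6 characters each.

Move 1: X drops in col 3, lands at row 4
Move 2: O drops in col 3, lands at row 3
Move 3: X drops in col 2, lands at row 4
Move 4: O drops in col 3, lands at row 2
Move 5: X drops in col 1, lands at row 4
Move 6: O drops in col 3, lands at row 1
Move 7: X drops in col 4, lands at row 4
Move 8: O drops in col 4, lands at row 3
Move 9: X drops in col 2, lands at row 3
Move 10: O drops in col 1, lands at row 3
Move 11: X drops in col 2, lands at row 2
Move 12: O drops in col 0, lands at row 4

Answer: ......
...O..
..XO..
.OXOO.
OXXXX.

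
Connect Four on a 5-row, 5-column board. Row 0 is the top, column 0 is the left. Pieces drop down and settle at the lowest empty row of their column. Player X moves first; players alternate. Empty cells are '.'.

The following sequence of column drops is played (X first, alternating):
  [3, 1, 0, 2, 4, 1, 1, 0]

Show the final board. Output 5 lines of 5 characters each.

Move 1: X drops in col 3, lands at row 4
Move 2: O drops in col 1, lands at row 4
Move 3: X drops in col 0, lands at row 4
Move 4: O drops in col 2, lands at row 4
Move 5: X drops in col 4, lands at row 4
Move 6: O drops in col 1, lands at row 3
Move 7: X drops in col 1, lands at row 2
Move 8: O drops in col 0, lands at row 3

Answer: .....
.....
.X...
OO...
XOOXX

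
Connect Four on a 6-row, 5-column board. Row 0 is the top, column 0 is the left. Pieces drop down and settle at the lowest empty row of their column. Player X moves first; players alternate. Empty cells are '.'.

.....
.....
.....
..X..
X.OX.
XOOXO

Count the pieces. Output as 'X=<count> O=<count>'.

X=5 O=4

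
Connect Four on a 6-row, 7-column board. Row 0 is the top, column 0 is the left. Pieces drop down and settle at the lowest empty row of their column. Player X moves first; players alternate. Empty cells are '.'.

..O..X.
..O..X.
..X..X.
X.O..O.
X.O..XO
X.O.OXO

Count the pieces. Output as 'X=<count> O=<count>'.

X=9 O=9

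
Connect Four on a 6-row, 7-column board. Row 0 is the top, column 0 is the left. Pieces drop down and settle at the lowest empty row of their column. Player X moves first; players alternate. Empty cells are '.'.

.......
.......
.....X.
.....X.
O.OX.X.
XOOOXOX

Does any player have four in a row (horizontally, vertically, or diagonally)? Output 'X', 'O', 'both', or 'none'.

none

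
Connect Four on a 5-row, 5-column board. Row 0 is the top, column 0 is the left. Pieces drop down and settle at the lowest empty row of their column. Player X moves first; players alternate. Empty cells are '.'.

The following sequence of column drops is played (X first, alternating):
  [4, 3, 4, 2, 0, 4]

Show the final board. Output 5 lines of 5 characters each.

Answer: .....
.....
....O
....X
X.OOX

Derivation:
Move 1: X drops in col 4, lands at row 4
Move 2: O drops in col 3, lands at row 4
Move 3: X drops in col 4, lands at row 3
Move 4: O drops in col 2, lands at row 4
Move 5: X drops in col 0, lands at row 4
Move 6: O drops in col 4, lands at row 2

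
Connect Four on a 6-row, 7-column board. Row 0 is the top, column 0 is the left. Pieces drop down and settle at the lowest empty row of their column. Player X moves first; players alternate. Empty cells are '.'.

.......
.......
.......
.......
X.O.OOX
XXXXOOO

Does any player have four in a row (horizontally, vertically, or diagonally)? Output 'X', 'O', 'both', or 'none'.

X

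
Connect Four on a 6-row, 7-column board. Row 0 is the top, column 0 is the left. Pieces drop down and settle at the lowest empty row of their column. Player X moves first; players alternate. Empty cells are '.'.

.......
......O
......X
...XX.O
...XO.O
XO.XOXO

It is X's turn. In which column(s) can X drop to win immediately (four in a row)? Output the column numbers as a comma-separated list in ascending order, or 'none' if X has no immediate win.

col 0: drop X → no win
col 1: drop X → no win
col 2: drop X → no win
col 3: drop X → WIN!
col 4: drop X → no win
col 5: drop X → no win
col 6: drop X → no win

Answer: 3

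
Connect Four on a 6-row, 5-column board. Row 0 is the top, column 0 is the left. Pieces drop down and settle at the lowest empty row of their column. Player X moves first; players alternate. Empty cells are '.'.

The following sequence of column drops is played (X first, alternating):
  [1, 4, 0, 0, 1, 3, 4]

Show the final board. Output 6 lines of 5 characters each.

Move 1: X drops in col 1, lands at row 5
Move 2: O drops in col 4, lands at row 5
Move 3: X drops in col 0, lands at row 5
Move 4: O drops in col 0, lands at row 4
Move 5: X drops in col 1, lands at row 4
Move 6: O drops in col 3, lands at row 5
Move 7: X drops in col 4, lands at row 4

Answer: .....
.....
.....
.....
OX..X
XX.OO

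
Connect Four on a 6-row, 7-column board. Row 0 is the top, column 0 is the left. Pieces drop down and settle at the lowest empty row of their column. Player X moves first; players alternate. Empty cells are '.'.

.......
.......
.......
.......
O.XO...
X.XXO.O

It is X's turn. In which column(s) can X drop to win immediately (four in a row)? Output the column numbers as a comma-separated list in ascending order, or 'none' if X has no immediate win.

col 0: drop X → no win
col 1: drop X → WIN!
col 2: drop X → no win
col 3: drop X → no win
col 4: drop X → no win
col 5: drop X → no win
col 6: drop X → no win

Answer: 1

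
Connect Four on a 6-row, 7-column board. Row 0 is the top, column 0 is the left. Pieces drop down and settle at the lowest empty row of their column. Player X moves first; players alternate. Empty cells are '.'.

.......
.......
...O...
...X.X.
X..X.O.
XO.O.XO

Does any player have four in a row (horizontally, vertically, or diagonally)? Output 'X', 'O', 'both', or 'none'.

none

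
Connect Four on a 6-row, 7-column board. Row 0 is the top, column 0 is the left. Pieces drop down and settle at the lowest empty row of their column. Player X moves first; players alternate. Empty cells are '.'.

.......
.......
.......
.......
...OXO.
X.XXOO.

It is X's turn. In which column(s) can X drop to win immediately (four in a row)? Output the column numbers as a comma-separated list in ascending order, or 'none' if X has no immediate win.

Answer: 1

Derivation:
col 0: drop X → no win
col 1: drop X → WIN!
col 2: drop X → no win
col 3: drop X → no win
col 4: drop X → no win
col 5: drop X → no win
col 6: drop X → no win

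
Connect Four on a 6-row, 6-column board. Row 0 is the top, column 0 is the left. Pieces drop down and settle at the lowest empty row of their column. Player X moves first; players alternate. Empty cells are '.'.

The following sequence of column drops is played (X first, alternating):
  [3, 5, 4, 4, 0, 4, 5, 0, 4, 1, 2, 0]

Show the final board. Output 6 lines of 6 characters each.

Move 1: X drops in col 3, lands at row 5
Move 2: O drops in col 5, lands at row 5
Move 3: X drops in col 4, lands at row 5
Move 4: O drops in col 4, lands at row 4
Move 5: X drops in col 0, lands at row 5
Move 6: O drops in col 4, lands at row 3
Move 7: X drops in col 5, lands at row 4
Move 8: O drops in col 0, lands at row 4
Move 9: X drops in col 4, lands at row 2
Move 10: O drops in col 1, lands at row 5
Move 11: X drops in col 2, lands at row 5
Move 12: O drops in col 0, lands at row 3

Answer: ......
......
....X.
O...O.
O...OX
XOXXXO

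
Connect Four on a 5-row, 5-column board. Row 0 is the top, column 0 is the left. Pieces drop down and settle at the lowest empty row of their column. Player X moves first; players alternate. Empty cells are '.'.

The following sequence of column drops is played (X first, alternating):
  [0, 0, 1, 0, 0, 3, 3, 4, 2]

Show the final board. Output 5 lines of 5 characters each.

Move 1: X drops in col 0, lands at row 4
Move 2: O drops in col 0, lands at row 3
Move 3: X drops in col 1, lands at row 4
Move 4: O drops in col 0, lands at row 2
Move 5: X drops in col 0, lands at row 1
Move 6: O drops in col 3, lands at row 4
Move 7: X drops in col 3, lands at row 3
Move 8: O drops in col 4, lands at row 4
Move 9: X drops in col 2, lands at row 4

Answer: .....
X....
O....
O..X.
XXXOO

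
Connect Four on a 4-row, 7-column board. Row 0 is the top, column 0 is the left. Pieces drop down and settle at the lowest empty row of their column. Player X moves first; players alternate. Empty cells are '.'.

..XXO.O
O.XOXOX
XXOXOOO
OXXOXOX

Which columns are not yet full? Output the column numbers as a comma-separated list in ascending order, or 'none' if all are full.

col 0: top cell = '.' → open
col 1: top cell = '.' → open
col 2: top cell = 'X' → FULL
col 3: top cell = 'X' → FULL
col 4: top cell = 'O' → FULL
col 5: top cell = '.' → open
col 6: top cell = 'O' → FULL

Answer: 0,1,5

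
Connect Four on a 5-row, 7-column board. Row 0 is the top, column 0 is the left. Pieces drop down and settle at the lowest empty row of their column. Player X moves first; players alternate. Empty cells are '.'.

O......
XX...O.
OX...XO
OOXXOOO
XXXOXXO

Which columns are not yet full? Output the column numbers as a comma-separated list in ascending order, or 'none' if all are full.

col 0: top cell = 'O' → FULL
col 1: top cell = '.' → open
col 2: top cell = '.' → open
col 3: top cell = '.' → open
col 4: top cell = '.' → open
col 5: top cell = '.' → open
col 6: top cell = '.' → open

Answer: 1,2,3,4,5,6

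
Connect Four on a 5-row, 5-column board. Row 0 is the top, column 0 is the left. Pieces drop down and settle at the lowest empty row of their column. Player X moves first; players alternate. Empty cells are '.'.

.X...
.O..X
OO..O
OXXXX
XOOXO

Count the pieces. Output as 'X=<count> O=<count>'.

X=8 O=8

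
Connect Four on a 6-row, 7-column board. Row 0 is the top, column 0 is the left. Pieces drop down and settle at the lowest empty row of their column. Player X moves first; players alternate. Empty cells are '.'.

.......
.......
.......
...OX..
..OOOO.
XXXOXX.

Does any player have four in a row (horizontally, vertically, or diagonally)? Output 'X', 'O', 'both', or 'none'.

O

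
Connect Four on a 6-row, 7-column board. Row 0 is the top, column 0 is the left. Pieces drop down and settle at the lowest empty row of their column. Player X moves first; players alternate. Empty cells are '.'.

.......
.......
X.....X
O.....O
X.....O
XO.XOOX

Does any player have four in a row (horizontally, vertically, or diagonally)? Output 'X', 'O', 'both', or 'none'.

none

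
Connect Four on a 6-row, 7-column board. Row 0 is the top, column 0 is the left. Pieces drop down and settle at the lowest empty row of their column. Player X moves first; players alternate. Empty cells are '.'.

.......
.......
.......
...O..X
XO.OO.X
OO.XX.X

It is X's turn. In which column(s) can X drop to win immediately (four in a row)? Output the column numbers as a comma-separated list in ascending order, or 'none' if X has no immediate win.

Answer: 5,6

Derivation:
col 0: drop X → no win
col 1: drop X → no win
col 2: drop X → no win
col 3: drop X → no win
col 4: drop X → no win
col 5: drop X → WIN!
col 6: drop X → WIN!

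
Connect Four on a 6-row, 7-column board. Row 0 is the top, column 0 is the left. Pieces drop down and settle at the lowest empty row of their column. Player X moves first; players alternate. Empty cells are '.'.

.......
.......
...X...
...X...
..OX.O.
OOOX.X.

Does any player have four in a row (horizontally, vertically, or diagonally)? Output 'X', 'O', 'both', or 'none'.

X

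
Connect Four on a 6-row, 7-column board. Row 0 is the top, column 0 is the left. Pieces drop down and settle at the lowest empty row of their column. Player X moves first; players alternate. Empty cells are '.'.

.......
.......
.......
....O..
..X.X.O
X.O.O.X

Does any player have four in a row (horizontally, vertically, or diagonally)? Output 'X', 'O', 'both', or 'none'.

none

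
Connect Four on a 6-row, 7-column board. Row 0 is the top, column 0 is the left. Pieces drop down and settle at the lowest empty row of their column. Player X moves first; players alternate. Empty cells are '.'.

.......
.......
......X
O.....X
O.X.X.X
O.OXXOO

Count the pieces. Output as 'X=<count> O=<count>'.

X=7 O=6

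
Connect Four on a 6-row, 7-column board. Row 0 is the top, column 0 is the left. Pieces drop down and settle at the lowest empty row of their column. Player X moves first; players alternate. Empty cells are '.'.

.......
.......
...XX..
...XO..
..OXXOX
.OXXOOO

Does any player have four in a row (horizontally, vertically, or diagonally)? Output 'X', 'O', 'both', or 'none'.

X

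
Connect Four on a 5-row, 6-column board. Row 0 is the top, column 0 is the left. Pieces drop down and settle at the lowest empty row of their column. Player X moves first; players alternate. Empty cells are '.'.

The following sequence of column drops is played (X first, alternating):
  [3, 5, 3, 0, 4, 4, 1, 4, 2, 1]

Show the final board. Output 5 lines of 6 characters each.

Answer: ......
......
....O.
.O.XO.
OXXXXO

Derivation:
Move 1: X drops in col 3, lands at row 4
Move 2: O drops in col 5, lands at row 4
Move 3: X drops in col 3, lands at row 3
Move 4: O drops in col 0, lands at row 4
Move 5: X drops in col 4, lands at row 4
Move 6: O drops in col 4, lands at row 3
Move 7: X drops in col 1, lands at row 4
Move 8: O drops in col 4, lands at row 2
Move 9: X drops in col 2, lands at row 4
Move 10: O drops in col 1, lands at row 3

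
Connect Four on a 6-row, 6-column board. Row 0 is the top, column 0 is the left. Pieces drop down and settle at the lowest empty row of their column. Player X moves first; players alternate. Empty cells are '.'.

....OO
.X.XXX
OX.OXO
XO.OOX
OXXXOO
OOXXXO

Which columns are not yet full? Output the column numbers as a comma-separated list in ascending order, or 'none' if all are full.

col 0: top cell = '.' → open
col 1: top cell = '.' → open
col 2: top cell = '.' → open
col 3: top cell = '.' → open
col 4: top cell = 'O' → FULL
col 5: top cell = 'O' → FULL

Answer: 0,1,2,3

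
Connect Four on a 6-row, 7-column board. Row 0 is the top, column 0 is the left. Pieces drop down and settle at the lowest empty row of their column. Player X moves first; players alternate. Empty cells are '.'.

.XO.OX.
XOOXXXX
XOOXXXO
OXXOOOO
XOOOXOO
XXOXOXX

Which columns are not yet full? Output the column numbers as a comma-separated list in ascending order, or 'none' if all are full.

Answer: 0,3,6

Derivation:
col 0: top cell = '.' → open
col 1: top cell = 'X' → FULL
col 2: top cell = 'O' → FULL
col 3: top cell = '.' → open
col 4: top cell = 'O' → FULL
col 5: top cell = 'X' → FULL
col 6: top cell = '.' → open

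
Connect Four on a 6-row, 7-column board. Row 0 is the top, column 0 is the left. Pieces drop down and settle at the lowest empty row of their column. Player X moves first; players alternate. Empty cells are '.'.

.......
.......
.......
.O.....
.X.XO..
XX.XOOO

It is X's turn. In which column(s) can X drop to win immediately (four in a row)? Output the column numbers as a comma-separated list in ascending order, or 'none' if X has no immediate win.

Answer: 2

Derivation:
col 0: drop X → no win
col 1: drop X → no win
col 2: drop X → WIN!
col 3: drop X → no win
col 4: drop X → no win
col 5: drop X → no win
col 6: drop X → no win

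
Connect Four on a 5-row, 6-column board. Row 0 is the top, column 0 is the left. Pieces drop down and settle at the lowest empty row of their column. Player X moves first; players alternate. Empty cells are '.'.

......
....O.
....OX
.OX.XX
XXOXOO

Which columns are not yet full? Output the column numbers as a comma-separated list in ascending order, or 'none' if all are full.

Answer: 0,1,2,3,4,5

Derivation:
col 0: top cell = '.' → open
col 1: top cell = '.' → open
col 2: top cell = '.' → open
col 3: top cell = '.' → open
col 4: top cell = '.' → open
col 5: top cell = '.' → open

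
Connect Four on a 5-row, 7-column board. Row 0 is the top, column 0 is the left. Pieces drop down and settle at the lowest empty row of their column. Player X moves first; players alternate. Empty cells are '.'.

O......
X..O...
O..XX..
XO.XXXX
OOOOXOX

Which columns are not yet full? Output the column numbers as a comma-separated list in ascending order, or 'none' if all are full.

Answer: 1,2,3,4,5,6

Derivation:
col 0: top cell = 'O' → FULL
col 1: top cell = '.' → open
col 2: top cell = '.' → open
col 3: top cell = '.' → open
col 4: top cell = '.' → open
col 5: top cell = '.' → open
col 6: top cell = '.' → open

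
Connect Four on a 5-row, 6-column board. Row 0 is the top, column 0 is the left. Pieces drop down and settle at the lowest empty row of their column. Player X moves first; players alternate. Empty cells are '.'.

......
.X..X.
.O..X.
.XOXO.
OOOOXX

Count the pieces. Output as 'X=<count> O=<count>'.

X=7 O=7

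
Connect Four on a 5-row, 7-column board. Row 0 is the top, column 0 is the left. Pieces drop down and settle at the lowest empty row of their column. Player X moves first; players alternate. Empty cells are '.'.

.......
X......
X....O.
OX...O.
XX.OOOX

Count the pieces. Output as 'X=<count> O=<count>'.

X=6 O=6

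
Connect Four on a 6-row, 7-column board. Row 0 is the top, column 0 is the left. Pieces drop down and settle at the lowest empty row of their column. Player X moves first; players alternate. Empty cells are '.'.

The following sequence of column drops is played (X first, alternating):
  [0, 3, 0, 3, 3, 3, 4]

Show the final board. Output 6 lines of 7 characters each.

Answer: .......
.......
...O...
...X...
X..O...
X..OX..

Derivation:
Move 1: X drops in col 0, lands at row 5
Move 2: O drops in col 3, lands at row 5
Move 3: X drops in col 0, lands at row 4
Move 4: O drops in col 3, lands at row 4
Move 5: X drops in col 3, lands at row 3
Move 6: O drops in col 3, lands at row 2
Move 7: X drops in col 4, lands at row 5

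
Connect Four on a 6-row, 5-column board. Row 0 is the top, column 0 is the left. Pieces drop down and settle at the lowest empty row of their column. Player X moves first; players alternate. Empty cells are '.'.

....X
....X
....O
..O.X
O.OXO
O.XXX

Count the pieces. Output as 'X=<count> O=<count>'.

X=7 O=6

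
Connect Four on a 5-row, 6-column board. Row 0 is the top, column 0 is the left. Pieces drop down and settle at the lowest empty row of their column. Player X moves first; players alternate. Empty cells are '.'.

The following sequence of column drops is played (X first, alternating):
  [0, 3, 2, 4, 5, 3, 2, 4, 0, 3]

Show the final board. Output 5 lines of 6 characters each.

Move 1: X drops in col 0, lands at row 4
Move 2: O drops in col 3, lands at row 4
Move 3: X drops in col 2, lands at row 4
Move 4: O drops in col 4, lands at row 4
Move 5: X drops in col 5, lands at row 4
Move 6: O drops in col 3, lands at row 3
Move 7: X drops in col 2, lands at row 3
Move 8: O drops in col 4, lands at row 3
Move 9: X drops in col 0, lands at row 3
Move 10: O drops in col 3, lands at row 2

Answer: ......
......
...O..
X.XOO.
X.XOOX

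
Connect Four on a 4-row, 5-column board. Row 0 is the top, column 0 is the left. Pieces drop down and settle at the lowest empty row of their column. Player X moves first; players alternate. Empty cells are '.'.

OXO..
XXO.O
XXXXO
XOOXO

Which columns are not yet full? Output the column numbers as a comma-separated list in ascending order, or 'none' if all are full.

col 0: top cell = 'O' → FULL
col 1: top cell = 'X' → FULL
col 2: top cell = 'O' → FULL
col 3: top cell = '.' → open
col 4: top cell = '.' → open

Answer: 3,4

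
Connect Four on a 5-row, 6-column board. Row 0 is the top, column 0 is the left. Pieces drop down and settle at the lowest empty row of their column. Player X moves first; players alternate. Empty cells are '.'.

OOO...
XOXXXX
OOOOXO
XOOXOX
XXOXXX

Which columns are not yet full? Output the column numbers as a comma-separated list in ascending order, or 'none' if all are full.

col 0: top cell = 'O' → FULL
col 1: top cell = 'O' → FULL
col 2: top cell = 'O' → FULL
col 3: top cell = '.' → open
col 4: top cell = '.' → open
col 5: top cell = '.' → open

Answer: 3,4,5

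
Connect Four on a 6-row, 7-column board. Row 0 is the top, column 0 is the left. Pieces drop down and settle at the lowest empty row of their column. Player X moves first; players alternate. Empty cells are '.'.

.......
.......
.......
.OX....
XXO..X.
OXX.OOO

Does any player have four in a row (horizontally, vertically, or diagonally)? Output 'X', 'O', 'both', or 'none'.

none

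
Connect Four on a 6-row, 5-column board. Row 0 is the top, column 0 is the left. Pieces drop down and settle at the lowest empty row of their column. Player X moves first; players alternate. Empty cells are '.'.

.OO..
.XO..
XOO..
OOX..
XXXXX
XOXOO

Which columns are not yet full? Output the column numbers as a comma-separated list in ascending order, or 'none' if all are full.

col 0: top cell = '.' → open
col 1: top cell = 'O' → FULL
col 2: top cell = 'O' → FULL
col 3: top cell = '.' → open
col 4: top cell = '.' → open

Answer: 0,3,4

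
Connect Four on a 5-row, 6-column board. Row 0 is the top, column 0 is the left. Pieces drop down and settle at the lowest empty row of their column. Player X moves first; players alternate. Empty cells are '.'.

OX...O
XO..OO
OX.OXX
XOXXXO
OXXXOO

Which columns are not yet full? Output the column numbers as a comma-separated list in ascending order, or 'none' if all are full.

Answer: 2,3,4

Derivation:
col 0: top cell = 'O' → FULL
col 1: top cell = 'X' → FULL
col 2: top cell = '.' → open
col 3: top cell = '.' → open
col 4: top cell = '.' → open
col 5: top cell = 'O' → FULL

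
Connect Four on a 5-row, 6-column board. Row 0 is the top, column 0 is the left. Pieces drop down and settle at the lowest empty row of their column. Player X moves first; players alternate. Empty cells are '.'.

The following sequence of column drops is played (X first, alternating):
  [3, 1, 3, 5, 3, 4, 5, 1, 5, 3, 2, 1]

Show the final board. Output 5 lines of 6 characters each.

Move 1: X drops in col 3, lands at row 4
Move 2: O drops in col 1, lands at row 4
Move 3: X drops in col 3, lands at row 3
Move 4: O drops in col 5, lands at row 4
Move 5: X drops in col 3, lands at row 2
Move 6: O drops in col 4, lands at row 4
Move 7: X drops in col 5, lands at row 3
Move 8: O drops in col 1, lands at row 3
Move 9: X drops in col 5, lands at row 2
Move 10: O drops in col 3, lands at row 1
Move 11: X drops in col 2, lands at row 4
Move 12: O drops in col 1, lands at row 2

Answer: ......
...O..
.O.X.X
.O.X.X
.OXXOO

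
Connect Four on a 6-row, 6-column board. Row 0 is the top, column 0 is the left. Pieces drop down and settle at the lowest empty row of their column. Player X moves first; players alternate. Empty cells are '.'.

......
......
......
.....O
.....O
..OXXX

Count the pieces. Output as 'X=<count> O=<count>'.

X=3 O=3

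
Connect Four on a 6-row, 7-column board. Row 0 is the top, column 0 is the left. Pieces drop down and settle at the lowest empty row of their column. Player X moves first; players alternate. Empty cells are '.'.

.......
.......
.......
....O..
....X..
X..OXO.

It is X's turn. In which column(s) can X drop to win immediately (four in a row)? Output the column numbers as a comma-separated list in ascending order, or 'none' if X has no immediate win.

col 0: drop X → no win
col 1: drop X → no win
col 2: drop X → no win
col 3: drop X → no win
col 4: drop X → no win
col 5: drop X → no win
col 6: drop X → no win

Answer: none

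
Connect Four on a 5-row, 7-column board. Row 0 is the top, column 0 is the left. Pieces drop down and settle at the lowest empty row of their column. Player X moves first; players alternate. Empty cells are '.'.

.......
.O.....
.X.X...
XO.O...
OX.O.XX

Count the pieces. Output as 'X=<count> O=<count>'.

X=6 O=5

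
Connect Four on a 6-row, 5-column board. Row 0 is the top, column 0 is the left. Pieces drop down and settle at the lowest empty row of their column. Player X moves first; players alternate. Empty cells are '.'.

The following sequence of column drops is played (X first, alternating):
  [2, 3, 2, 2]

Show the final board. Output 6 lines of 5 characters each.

Move 1: X drops in col 2, lands at row 5
Move 2: O drops in col 3, lands at row 5
Move 3: X drops in col 2, lands at row 4
Move 4: O drops in col 2, lands at row 3

Answer: .....
.....
.....
..O..
..X..
..XO.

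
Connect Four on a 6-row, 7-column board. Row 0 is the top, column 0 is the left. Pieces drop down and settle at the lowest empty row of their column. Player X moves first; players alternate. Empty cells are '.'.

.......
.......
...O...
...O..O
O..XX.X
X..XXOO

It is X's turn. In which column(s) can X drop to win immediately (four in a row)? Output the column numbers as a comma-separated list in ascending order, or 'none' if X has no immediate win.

col 0: drop X → no win
col 1: drop X → no win
col 2: drop X → no win
col 3: drop X → no win
col 4: drop X → no win
col 5: drop X → WIN!
col 6: drop X → no win

Answer: 5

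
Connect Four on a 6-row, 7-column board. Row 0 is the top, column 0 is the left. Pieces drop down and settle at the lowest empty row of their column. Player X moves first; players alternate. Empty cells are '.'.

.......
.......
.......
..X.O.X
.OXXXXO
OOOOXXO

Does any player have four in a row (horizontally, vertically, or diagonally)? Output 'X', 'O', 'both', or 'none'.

both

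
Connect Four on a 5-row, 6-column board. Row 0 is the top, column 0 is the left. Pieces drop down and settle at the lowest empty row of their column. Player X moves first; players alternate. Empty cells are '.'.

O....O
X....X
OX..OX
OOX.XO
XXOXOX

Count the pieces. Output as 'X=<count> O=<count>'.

X=10 O=9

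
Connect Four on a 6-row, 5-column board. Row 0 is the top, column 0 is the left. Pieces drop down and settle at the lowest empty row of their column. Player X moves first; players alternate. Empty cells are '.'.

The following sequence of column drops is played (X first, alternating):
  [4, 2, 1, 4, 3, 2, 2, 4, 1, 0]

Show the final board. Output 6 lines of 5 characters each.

Move 1: X drops in col 4, lands at row 5
Move 2: O drops in col 2, lands at row 5
Move 3: X drops in col 1, lands at row 5
Move 4: O drops in col 4, lands at row 4
Move 5: X drops in col 3, lands at row 5
Move 6: O drops in col 2, lands at row 4
Move 7: X drops in col 2, lands at row 3
Move 8: O drops in col 4, lands at row 3
Move 9: X drops in col 1, lands at row 4
Move 10: O drops in col 0, lands at row 5

Answer: .....
.....
.....
..X.O
.XO.O
OXOXX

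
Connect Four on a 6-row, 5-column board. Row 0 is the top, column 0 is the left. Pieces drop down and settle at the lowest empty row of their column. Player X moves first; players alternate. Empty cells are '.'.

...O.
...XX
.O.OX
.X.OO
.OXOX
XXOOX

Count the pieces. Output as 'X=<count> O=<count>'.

X=9 O=9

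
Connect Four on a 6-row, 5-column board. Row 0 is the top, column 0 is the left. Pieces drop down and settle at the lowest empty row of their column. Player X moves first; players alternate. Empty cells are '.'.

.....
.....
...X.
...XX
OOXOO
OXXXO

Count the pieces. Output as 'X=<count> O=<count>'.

X=7 O=6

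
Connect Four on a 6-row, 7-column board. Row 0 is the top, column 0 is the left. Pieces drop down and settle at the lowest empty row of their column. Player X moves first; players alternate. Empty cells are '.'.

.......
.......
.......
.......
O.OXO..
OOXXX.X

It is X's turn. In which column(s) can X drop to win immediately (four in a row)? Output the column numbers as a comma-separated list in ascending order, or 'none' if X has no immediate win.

Answer: 5

Derivation:
col 0: drop X → no win
col 1: drop X → no win
col 2: drop X → no win
col 3: drop X → no win
col 4: drop X → no win
col 5: drop X → WIN!
col 6: drop X → no win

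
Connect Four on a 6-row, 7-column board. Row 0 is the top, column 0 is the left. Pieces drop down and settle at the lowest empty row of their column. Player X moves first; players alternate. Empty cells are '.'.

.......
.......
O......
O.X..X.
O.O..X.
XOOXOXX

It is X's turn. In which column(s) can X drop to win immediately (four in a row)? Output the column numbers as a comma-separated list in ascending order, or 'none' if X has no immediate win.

Answer: 5

Derivation:
col 0: drop X → no win
col 1: drop X → no win
col 2: drop X → no win
col 3: drop X → no win
col 4: drop X → no win
col 5: drop X → WIN!
col 6: drop X → no win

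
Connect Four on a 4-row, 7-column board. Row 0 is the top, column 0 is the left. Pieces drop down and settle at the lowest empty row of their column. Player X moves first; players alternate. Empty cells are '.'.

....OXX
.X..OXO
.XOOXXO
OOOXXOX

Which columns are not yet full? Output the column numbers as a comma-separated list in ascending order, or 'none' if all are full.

col 0: top cell = '.' → open
col 1: top cell = '.' → open
col 2: top cell = '.' → open
col 3: top cell = '.' → open
col 4: top cell = 'O' → FULL
col 5: top cell = 'X' → FULL
col 6: top cell = 'X' → FULL

Answer: 0,1,2,3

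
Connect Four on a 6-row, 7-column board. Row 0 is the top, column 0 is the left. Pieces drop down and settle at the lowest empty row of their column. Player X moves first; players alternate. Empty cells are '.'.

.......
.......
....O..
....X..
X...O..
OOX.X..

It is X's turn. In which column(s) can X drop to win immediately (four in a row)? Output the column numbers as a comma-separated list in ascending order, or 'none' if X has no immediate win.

col 0: drop X → no win
col 1: drop X → no win
col 2: drop X → no win
col 3: drop X → no win
col 4: drop X → no win
col 5: drop X → no win
col 6: drop X → no win

Answer: none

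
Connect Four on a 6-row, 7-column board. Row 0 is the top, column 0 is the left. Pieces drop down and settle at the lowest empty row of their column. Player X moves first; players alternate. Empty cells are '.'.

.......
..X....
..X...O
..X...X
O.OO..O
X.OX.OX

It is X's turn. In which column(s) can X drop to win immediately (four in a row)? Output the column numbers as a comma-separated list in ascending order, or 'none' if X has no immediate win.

Answer: 2

Derivation:
col 0: drop X → no win
col 1: drop X → no win
col 2: drop X → WIN!
col 3: drop X → no win
col 4: drop X → no win
col 5: drop X → no win
col 6: drop X → no win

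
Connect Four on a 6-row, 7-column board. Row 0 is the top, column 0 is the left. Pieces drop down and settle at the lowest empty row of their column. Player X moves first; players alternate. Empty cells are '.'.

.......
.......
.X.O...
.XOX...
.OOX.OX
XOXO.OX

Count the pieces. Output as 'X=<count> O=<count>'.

X=8 O=8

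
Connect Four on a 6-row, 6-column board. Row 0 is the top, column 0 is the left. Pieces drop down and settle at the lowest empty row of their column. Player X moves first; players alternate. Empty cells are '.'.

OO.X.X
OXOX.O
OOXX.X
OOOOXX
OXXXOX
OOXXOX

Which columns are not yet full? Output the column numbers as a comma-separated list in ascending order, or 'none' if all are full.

Answer: 2,4

Derivation:
col 0: top cell = 'O' → FULL
col 1: top cell = 'O' → FULL
col 2: top cell = '.' → open
col 3: top cell = 'X' → FULL
col 4: top cell = '.' → open
col 5: top cell = 'X' → FULL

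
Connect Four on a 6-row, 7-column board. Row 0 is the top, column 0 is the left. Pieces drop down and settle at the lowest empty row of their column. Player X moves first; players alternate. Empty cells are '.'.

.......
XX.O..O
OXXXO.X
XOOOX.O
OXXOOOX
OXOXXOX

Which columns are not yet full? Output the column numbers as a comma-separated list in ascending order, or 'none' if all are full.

col 0: top cell = '.' → open
col 1: top cell = '.' → open
col 2: top cell = '.' → open
col 3: top cell = '.' → open
col 4: top cell = '.' → open
col 5: top cell = '.' → open
col 6: top cell = '.' → open

Answer: 0,1,2,3,4,5,6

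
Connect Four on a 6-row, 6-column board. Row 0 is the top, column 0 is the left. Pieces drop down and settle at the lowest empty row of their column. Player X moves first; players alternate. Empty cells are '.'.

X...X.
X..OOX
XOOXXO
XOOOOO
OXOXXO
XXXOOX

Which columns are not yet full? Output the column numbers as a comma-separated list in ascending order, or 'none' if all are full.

Answer: 1,2,3,5

Derivation:
col 0: top cell = 'X' → FULL
col 1: top cell = '.' → open
col 2: top cell = '.' → open
col 3: top cell = '.' → open
col 4: top cell = 'X' → FULL
col 5: top cell = '.' → open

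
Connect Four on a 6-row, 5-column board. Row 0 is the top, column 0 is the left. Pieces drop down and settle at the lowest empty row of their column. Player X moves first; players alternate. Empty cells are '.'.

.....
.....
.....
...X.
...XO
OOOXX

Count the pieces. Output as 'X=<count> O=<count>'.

X=4 O=4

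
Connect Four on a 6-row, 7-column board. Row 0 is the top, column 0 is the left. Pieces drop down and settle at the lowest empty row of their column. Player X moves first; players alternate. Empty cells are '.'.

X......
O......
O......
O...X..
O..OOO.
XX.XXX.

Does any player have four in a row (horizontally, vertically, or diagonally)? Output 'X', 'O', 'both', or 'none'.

O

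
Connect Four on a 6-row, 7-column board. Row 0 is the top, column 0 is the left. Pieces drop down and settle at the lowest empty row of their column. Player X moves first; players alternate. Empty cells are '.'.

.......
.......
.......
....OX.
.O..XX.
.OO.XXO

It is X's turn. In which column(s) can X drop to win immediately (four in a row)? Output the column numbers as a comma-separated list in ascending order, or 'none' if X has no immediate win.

col 0: drop X → no win
col 1: drop X → no win
col 2: drop X → no win
col 3: drop X → no win
col 4: drop X → no win
col 5: drop X → WIN!
col 6: drop X → no win

Answer: 5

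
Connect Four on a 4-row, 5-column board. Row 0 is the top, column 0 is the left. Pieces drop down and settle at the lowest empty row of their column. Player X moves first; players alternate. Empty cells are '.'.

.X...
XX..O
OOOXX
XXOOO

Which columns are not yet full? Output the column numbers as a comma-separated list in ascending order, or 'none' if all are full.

col 0: top cell = '.' → open
col 1: top cell = 'X' → FULL
col 2: top cell = '.' → open
col 3: top cell = '.' → open
col 4: top cell = '.' → open

Answer: 0,2,3,4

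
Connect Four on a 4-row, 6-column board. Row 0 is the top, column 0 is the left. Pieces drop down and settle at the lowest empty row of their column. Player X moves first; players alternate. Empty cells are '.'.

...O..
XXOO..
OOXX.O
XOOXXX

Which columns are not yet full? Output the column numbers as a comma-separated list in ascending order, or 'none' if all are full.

Answer: 0,1,2,4,5

Derivation:
col 0: top cell = '.' → open
col 1: top cell = '.' → open
col 2: top cell = '.' → open
col 3: top cell = 'O' → FULL
col 4: top cell = '.' → open
col 5: top cell = '.' → open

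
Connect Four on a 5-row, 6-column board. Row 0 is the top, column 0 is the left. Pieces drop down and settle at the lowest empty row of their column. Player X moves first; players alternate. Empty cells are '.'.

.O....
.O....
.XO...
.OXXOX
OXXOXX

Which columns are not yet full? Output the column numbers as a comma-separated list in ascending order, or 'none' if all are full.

col 0: top cell = '.' → open
col 1: top cell = 'O' → FULL
col 2: top cell = '.' → open
col 3: top cell = '.' → open
col 4: top cell = '.' → open
col 5: top cell = '.' → open

Answer: 0,2,3,4,5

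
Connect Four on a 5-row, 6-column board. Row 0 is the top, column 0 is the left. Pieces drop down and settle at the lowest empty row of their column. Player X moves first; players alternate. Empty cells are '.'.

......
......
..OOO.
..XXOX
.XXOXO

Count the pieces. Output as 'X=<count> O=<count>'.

X=6 O=6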